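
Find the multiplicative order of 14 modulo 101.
10

101 is prime, so ord(14) divides φ(101) = 100.
Divisors of 100: 1, 2, 4, 5, 10, 20, 25, 50, 100.
Repeated squaring: 14^1 ≡ 14, 14^2 ≡ 95, 14^4 ≡ 36, 14^8 ≡ 84, 14^16 ≡ 87, 14^32 ≡ 95, 14^64 ≡ 36 (mod 101).
Test 14^d mod 101 for each divisor d in increasing order:
14^1 ≡ 14
14^2 ≡ 95
14^4 ≡ 36
14^5 = 14^4·14^1 ≡ 100
14^10 = 14^8·14^2 ≡ 1  ← first divisor giving 1
The order is 10.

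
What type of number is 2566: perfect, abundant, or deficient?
deficient

Proper divisors of 2566: sum = 1 + 2 + 1283 = 1286
Since 1286 < 2566, 2566 is deficient.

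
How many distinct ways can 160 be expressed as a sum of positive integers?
107438159466

p(n) counts ways to write n as a sum of positive integers (order ignored).
Euler's pentagonal recurrence: p(k) = p(k-1) + p(k-2) - p(k-5) - p(k-7) + p(k-12) + p(k-15) - ... (offsets j(3j∓1)/2, signs ++--, p(0)=1, p(<0)=0).
DP table for k = 0..159: p(0)=1, p(1)=1, p(2)=2, p(3)=3, p(4)=5, p(5)=7, p(6)=11, p(7)=15, p(8)=22, p(9)=30, p(10)=42, p(11)=56, p(12)=77, p(13)=101, p(14)=135, p(15)=176, p(16)=231, p(17)=297, p(18)=385, p(19)=490, p(20)=627, p(21)=792, p(22)=1002, p(23)=1255, p(24)=1575, p(25)=1958, p(26)=2436, p(27)=3010, p(28)=3718, p(29)=4565, p(30)=5604, p(31)=6842, p(32)=8349, p(33)=10143, p(34)=12310, p(35)=14883, p(36)=17977, p(37)=21637, p(38)=26015, p(39)=31185, p(40)=37338, p(41)=44583, p(42)=53174, p(43)=63261, p(44)=75175, p(45)=89134, p(46)=105558, p(47)=124754, p(48)=147273, p(49)=173525, p(50)=204226, p(51)=239943, p(52)=281589, p(53)=329931, p(54)=386155, p(55)=451276, p(56)=526823, p(57)=614154, p(58)=715220, p(59)=831820, p(60)=966467, p(61)=1121505, p(62)=1300156, p(63)=1505499, p(64)=1741630, p(65)=2012558, p(66)=2323520, p(67)=2679689, p(68)=3087735, p(69)=3554345, p(70)=4087968, p(71)=4697205, p(72)=5392783, p(73)=6185689, p(74)=7089500, p(75)=8118264, p(76)=9289091, p(77)=10619863, p(78)=12132164, p(79)=13848650, p(80)=15796476, p(81)=18004327, p(82)=20506255, p(83)=23338469, p(84)=26543660, p(85)=30167357, p(86)=34262962, p(87)=38887673, p(88)=44108109, p(89)=49995925, p(90)=56634173, p(91)=64112359, p(92)=72533807, p(93)=82010177, p(94)=92669720, p(95)=104651419, p(96)=118114304, p(97)=133230930, p(98)=150198136, p(99)=169229875, p(100)=190569292, p(101)=214481126, p(102)=241265379, p(103)=271248950, p(104)=304801365, p(105)=342325709, p(106)=384276336, p(107)=431149389, p(108)=483502844, p(109)=541946240, p(110)=607163746, p(111)=679903203, p(112)=761002156, p(113)=851376628, p(114)=952050665, p(115)=1064144451, p(116)=1188908248, p(117)=1327710076, p(118)=1482074143, p(119)=1653668665, p(120)=1844349560, p(121)=2056148051, p(122)=2291320912, p(123)=2552338241, p(124)=2841940500, p(125)=3163127352, p(126)=3519222692, p(127)=3913864295, p(128)=4351078600, p(129)=4835271870, p(130)=5371315400, p(131)=5964539504, p(132)=6620830889, p(133)=7346629512, p(134)=8149040695, p(135)=9035836076, p(136)=10015581680, p(137)=11097645016, p(138)=12292341831, p(139)=13610949895, p(140)=15065878135, p(141)=16670689208, p(142)=18440293320, p(143)=20390982757, p(144)=22540654445, p(145)=24908858009, p(146)=27517052599, p(147)=30388671978, p(148)=33549419497, p(149)=37027355200, p(150)=40853235313, p(151)=45060624582, p(152)=49686288421, p(153)=54770336324, p(154)=60356673280, p(155)=66493182097, p(156)=73232243759, p(157)=80630964769, p(158)=88751778802, p(159)=97662728555.
Final step: p(160) = p(159) + p(158) - p(155) - p(153) + p(148) + p(145) - p(138) - p(134) + p(125) + p(120) - p(109) - p(103) + p(90) + p(83) - p(68) - p(60) + p(43) + p(34) - p(15) - p(5)
= 97662728555 + 88751778802 - 66493182097 - 54770336324 + 33549419497 + 24908858009 - 12292341831 - 8149040695 + 3163127352 + 1844349560 - 541946240 - 271248950 + 56634173 + 23338469 - 3087735 - 966467 + 63261 + 12310 - 176 - 7
= 107438159466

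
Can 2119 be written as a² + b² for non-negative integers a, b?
Not possible

Factorization: 2119 = 13 × 163
By Fermat: n is sum of two squares iff every prime p ≡ 3 (mod 4) appears to even power.
Prime(s) ≡ 3 (mod 4) with odd exponent: [(163, 1)]
Therefore 2119 cannot be expressed as a² + b².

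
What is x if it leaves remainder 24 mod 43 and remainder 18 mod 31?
669

Using Chinese Remainder Theorem:
M = 43 × 31 = 1333
M1 = 31, M2 = 43
y1 = 31^(-1) mod 43 = 25
y2 = 43^(-1) mod 31 = 13
x = (24×31×25 + 18×43×13) mod 1333 = 669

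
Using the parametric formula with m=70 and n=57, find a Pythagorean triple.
(1651, 7980, 8149)

Euclid's formula: a = m² - n², b = 2mn, c = m² + n²
m = 70, n = 57
a = 70² - 57² = 4900 - 3249 = 1651
b = 2 × 70 × 57 = 7980
c = 70² + 57² = 4900 + 3249 = 8149
Verification: 1651² + 7980² = 2725801 + 63680400 = 66406201 = 8149² ✓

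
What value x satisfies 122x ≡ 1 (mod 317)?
13

gcd(122, 317) = 1, so the inverse exists.
Extended Euclidean algorithm on (317, 122):
317 = 2 × 122 + 73  ⟹  73 = (1)·317 + (-2)·122
122 = 1 × 73 + 49  ⟹  49 = (-1)·317 + (3)·122
73 = 1 × 49 + 24  ⟹  24 = (2)·317 + (-5)·122
49 = 2 × 24 + 1  ⟹  1 = (-5)·317 + (13)·122
So (13)·122 ≡ 1 (mod 317), i.e. 122^(-1) ≡ 13 (mod 317).
Check: 122 × 13 = 1586 ≡ 1 (mod 317)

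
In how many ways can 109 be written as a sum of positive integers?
541946240

p(n) counts ways to write n as a sum of positive integers (order ignored).
Euler's pentagonal recurrence: p(k) = p(k-1) + p(k-2) - p(k-5) - p(k-7) + p(k-12) + p(k-15) - ... (offsets j(3j∓1)/2, signs ++--, p(0)=1, p(<0)=0).
DP table for k = 0..108: p(0)=1, p(1)=1, p(2)=2, p(3)=3, p(4)=5, p(5)=7, p(6)=11, p(7)=15, p(8)=22, p(9)=30, p(10)=42, p(11)=56, p(12)=77, p(13)=101, p(14)=135, p(15)=176, p(16)=231, p(17)=297, p(18)=385, p(19)=490, p(20)=627, p(21)=792, p(22)=1002, p(23)=1255, p(24)=1575, p(25)=1958, p(26)=2436, p(27)=3010, p(28)=3718, p(29)=4565, p(30)=5604, p(31)=6842, p(32)=8349, p(33)=10143, p(34)=12310, p(35)=14883, p(36)=17977, p(37)=21637, p(38)=26015, p(39)=31185, p(40)=37338, p(41)=44583, p(42)=53174, p(43)=63261, p(44)=75175, p(45)=89134, p(46)=105558, p(47)=124754, p(48)=147273, p(49)=173525, p(50)=204226, p(51)=239943, p(52)=281589, p(53)=329931, p(54)=386155, p(55)=451276, p(56)=526823, p(57)=614154, p(58)=715220, p(59)=831820, p(60)=966467, p(61)=1121505, p(62)=1300156, p(63)=1505499, p(64)=1741630, p(65)=2012558, p(66)=2323520, p(67)=2679689, p(68)=3087735, p(69)=3554345, p(70)=4087968, p(71)=4697205, p(72)=5392783, p(73)=6185689, p(74)=7089500, p(75)=8118264, p(76)=9289091, p(77)=10619863, p(78)=12132164, p(79)=13848650, p(80)=15796476, p(81)=18004327, p(82)=20506255, p(83)=23338469, p(84)=26543660, p(85)=30167357, p(86)=34262962, p(87)=38887673, p(88)=44108109, p(89)=49995925, p(90)=56634173, p(91)=64112359, p(92)=72533807, p(93)=82010177, p(94)=92669720, p(95)=104651419, p(96)=118114304, p(97)=133230930, p(98)=150198136, p(99)=169229875, p(100)=190569292, p(101)=214481126, p(102)=241265379, p(103)=271248950, p(104)=304801365, p(105)=342325709, p(106)=384276336, p(107)=431149389, p(108)=483502844.
Final step: p(109) = p(108) + p(107) - p(104) - p(102) + p(97) + p(94) - p(87) - p(83) + p(74) + p(69) - p(58) - p(52) + p(39) + p(32) - p(17) - p(9)
= 483502844 + 431149389 - 304801365 - 241265379 + 133230930 + 92669720 - 38887673 - 23338469 + 7089500 + 3554345 - 715220 - 281589 + 31185 + 8349 - 297 - 30
= 541946240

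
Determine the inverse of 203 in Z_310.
197

gcd(203, 310) = 1, so the inverse exists.
Extended Euclidean algorithm on (310, 203):
310 = 1 × 203 + 107  ⟹  107 = (1)·310 + (-1)·203
203 = 1 × 107 + 96  ⟹  96 = (-1)·310 + (2)·203
107 = 1 × 96 + 11  ⟹  11 = (2)·310 + (-3)·203
96 = 8 × 11 + 8  ⟹  8 = (-17)·310 + (26)·203
11 = 1 × 8 + 3  ⟹  3 = (19)·310 + (-29)·203
8 = 2 × 3 + 2  ⟹  2 = (-55)·310 + (84)·203
3 = 1 × 2 + 1  ⟹  1 = (74)·310 + (-113)·203
So (-113)·203 ≡ 1 (mod 310), i.e. 203^(-1) ≡ -113 ≡ 197 (mod 310).
Check: 203 × 197 = 39991 ≡ 1 (mod 310)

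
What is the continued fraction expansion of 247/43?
[5; 1, 2, 1, 10]

Euclidean algorithm steps:
247 = 5 × 43 + 32
43 = 1 × 32 + 11
32 = 2 × 11 + 10
11 = 1 × 10 + 1
10 = 10 × 1 + 0
Continued fraction: [5; 1, 2, 1, 10]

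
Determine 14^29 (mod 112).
0

Repeated squaring. Binary of 29 = 11101.
14^1 ≡ 14 (mod 112); 14^2 ≡ 84 (mod 112); 14^4 ≡ 0 (mod 112); 14^8 ≡ 0 (mod 112); 14^16 ≡ 0 (mod 112)
14^29 = 14^1 × 14^4 × 14^8 × 14^16 ≡ 0 (mod 112)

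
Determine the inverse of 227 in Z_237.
71

gcd(227, 237) = 1, so the inverse exists.
Extended Euclidean algorithm on (237, 227):
237 = 1 × 227 + 10  ⟹  10 = (1)·237 + (-1)·227
227 = 22 × 10 + 7  ⟹  7 = (-22)·237 + (23)·227
10 = 1 × 7 + 3  ⟹  3 = (23)·237 + (-24)·227
7 = 2 × 3 + 1  ⟹  1 = (-68)·237 + (71)·227
So (71)·227 ≡ 1 (mod 237), i.e. 227^(-1) ≡ 71 (mod 237).
Check: 227 × 71 = 16117 ≡ 1 (mod 237)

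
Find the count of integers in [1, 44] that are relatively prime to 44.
20

44 = 2^2 × 11
φ(n) = n × ∏(1 - 1/p) for each prime p dividing n
φ(44) = 44 × (1 - 1/2) × (1 - 1/11) = 20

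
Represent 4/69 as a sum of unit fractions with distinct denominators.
1/18 + 1/414

Greedy algorithm:
4/69: ceiling(69/4) = 18, use 1/18
1/414: ceiling(414/1) = 414, use 1/414
Result: 4/69 = 1/18 + 1/414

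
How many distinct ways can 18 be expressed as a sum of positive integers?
385

p(n) counts ways to write n as a sum of positive integers (order ignored).
Euler's pentagonal recurrence: p(k) = p(k-1) + p(k-2) - p(k-5) - p(k-7) + p(k-12) + p(k-15) - ... (offsets j(3j∓1)/2, signs ++--, p(0)=1, p(<0)=0).
DP table for k = 0..17: p(0)=1, p(1)=1, p(2)=2, p(3)=3, p(4)=5, p(5)=7, p(6)=11, p(7)=15, p(8)=22, p(9)=30, p(10)=42, p(11)=56, p(12)=77, p(13)=101, p(14)=135, p(15)=176, p(16)=231, p(17)=297.
Final step: p(18) = p(17) + p(16) - p(13) - p(11) + p(6) + p(3)
= 297 + 231 - 101 - 56 + 11 + 3
= 385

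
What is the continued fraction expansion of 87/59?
[1; 2, 9, 3]

Euclidean algorithm steps:
87 = 1 × 59 + 28
59 = 2 × 28 + 3
28 = 9 × 3 + 1
3 = 3 × 1 + 0
Continued fraction: [1; 2, 9, 3]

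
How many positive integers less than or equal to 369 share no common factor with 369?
240

369 = 3^2 × 41
φ(n) = n × ∏(1 - 1/p) for each prime p dividing n
φ(369) = 369 × (1 - 1/3) × (1 - 1/41) = 240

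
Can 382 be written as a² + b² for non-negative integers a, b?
Not possible

Factorization: 382 = 2 × 191
By Fermat: n is sum of two squares iff every prime p ≡ 3 (mod 4) appears to even power.
Prime(s) ≡ 3 (mod 4) with odd exponent: [(191, 1)]
Therefore 382 cannot be expressed as a² + b².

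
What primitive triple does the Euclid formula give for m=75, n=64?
(1529, 9600, 9721)

Euclid's formula: a = m² - n², b = 2mn, c = m² + n²
m = 75, n = 64
a = 75² - 64² = 5625 - 4096 = 1529
b = 2 × 75 × 64 = 9600
c = 75² + 64² = 5625 + 4096 = 9721
Verification: 1529² + 9600² = 2337841 + 92160000 = 94497841 = 9721² ✓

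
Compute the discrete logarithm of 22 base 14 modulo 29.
2

Baby-step giant-step with step n = ⌈√29⌉ = 6.
Baby steps 14^j mod 29 (j:value) for j=0..5: 0:1, 1:14, 2:22, 3:18, 4:20, 5:19.
h = 22 is already in the table at j=2, so x = 2.
Check: 14^2 ≡ 22 (mod 29).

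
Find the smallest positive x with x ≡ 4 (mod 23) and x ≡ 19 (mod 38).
855

Using Chinese Remainder Theorem:
M = 23 × 38 = 874
M1 = 38, M2 = 23
y1 = 38^(-1) mod 23 = 20
y2 = 23^(-1) mod 38 = 5
x = (4×38×20 + 19×23×5) mod 874 = 855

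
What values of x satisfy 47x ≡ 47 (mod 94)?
x ≡ 1 (mod 2)

gcd(47, 94) = 47, which divides 47, so solutions exist.
Divide through by 47: x ≡ 1 (mod 2).
The coefficient of x is now 1, so x ≡ 1 (mod 2).
Check: 47 × 1 = 47 ≡ 47 (mod 94).
x ≡ 1 (mod 2), giving 47 solutions mod 94.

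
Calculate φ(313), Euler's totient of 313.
312

313 = 313
φ(n) = n × ∏(1 - 1/p) for each prime p dividing n
φ(313) = 313 × (1 - 1/313) = 312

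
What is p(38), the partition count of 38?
26015

p(n) counts ways to write n as a sum of positive integers (order ignored).
Euler's pentagonal recurrence: p(k) = p(k-1) + p(k-2) - p(k-5) - p(k-7) + p(k-12) + p(k-15) - ... (offsets j(3j∓1)/2, signs ++--, p(0)=1, p(<0)=0).
DP table for k = 0..37: p(0)=1, p(1)=1, p(2)=2, p(3)=3, p(4)=5, p(5)=7, p(6)=11, p(7)=15, p(8)=22, p(9)=30, p(10)=42, p(11)=56, p(12)=77, p(13)=101, p(14)=135, p(15)=176, p(16)=231, p(17)=297, p(18)=385, p(19)=490, p(20)=627, p(21)=792, p(22)=1002, p(23)=1255, p(24)=1575, p(25)=1958, p(26)=2436, p(27)=3010, p(28)=3718, p(29)=4565, p(30)=5604, p(31)=6842, p(32)=8349, p(33)=10143, p(34)=12310, p(35)=14883, p(36)=17977, p(37)=21637.
Final step: p(38) = p(37) + p(36) - p(33) - p(31) + p(26) + p(23) - p(16) - p(12) + p(3)
= 21637 + 17977 - 10143 - 6842 + 2436 + 1255 - 231 - 77 + 3
= 26015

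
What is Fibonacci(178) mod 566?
499

Matrix identity: Q^n = [[F_(n+1), F_n], [F_n, F_(n-1)]] with Q = [[1,1],[1,0]].
n = 178 = 10110010₂. Square-and-multiply, entries mod 566:
Q^1 = [[1,1],[1,0]]
Q^2 = (Q^1)² = [[2,1],[1,1]]
Q^5 = (Q^2)²·Q = [[8,5],[5,3]]
Q^11 = (Q^5)²·Q = [[144,89],[89,55]]
Q^22 = (Q^11)² = [[357,165],[165,192]]
Q^44 = (Q^22)² = [[156,25],[25,131]]
Q^89 = (Q^44)²·Q = [[440,57],[57,383]]
Q^178 = (Q^89)² = [[447,499],[499,514]]
F_178 mod 566 = Q^178[0][1] = 499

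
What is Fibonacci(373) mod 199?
1

Matrix identity: Q^n = [[F_(n+1), F_n], [F_n, F_(n-1)]] with Q = [[1,1],[1,0]].
n = 373 = 101110101₂. Square-and-multiply, entries mod 199:
Q^1 = [[1,1],[1,0]]
Q^2 = (Q^1)² = [[2,1],[1,1]]
Q^5 = (Q^2)²·Q = [[8,5],[5,3]]
Q^11 = (Q^5)²·Q = [[144,89],[89,55]]
Q^23 = (Q^11)²·Q = [[1,1],[1,0]]
Q^46 = (Q^23)² = [[2,1],[1,1]]
Q^93 = (Q^46)²·Q = [[8,5],[5,3]]
Q^186 = (Q^93)² = [[89,55],[55,34]]
Q^373 = (Q^186)²·Q = [[0,1],[1,198]]
F_373 mod 199 = Q^373[0][1] = 1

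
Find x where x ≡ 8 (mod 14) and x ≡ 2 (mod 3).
8

Using Chinese Remainder Theorem:
M = 14 × 3 = 42
M1 = 3, M2 = 14
y1 = 3^(-1) mod 14 = 5
y2 = 14^(-1) mod 3 = 2
x = (8×3×5 + 2×14×2) mod 42 = 8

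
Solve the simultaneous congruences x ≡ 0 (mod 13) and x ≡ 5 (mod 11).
104

Using Chinese Remainder Theorem:
M = 13 × 11 = 143
M1 = 11, M2 = 13
y1 = 11^(-1) mod 13 = 6
y2 = 13^(-1) mod 11 = 6
x = (0×11×6 + 5×13×6) mod 143 = 104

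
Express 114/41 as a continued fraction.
[2; 1, 3, 1, 1, 4]

Euclidean algorithm steps:
114 = 2 × 41 + 32
41 = 1 × 32 + 9
32 = 3 × 9 + 5
9 = 1 × 5 + 4
5 = 1 × 4 + 1
4 = 4 × 1 + 0
Continued fraction: [2; 1, 3, 1, 1, 4]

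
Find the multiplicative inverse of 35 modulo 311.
80

gcd(35, 311) = 1, so the inverse exists.
Extended Euclidean algorithm on (311, 35):
311 = 8 × 35 + 31  ⟹  31 = (1)·311 + (-8)·35
35 = 1 × 31 + 4  ⟹  4 = (-1)·311 + (9)·35
31 = 7 × 4 + 3  ⟹  3 = (8)·311 + (-71)·35
4 = 1 × 3 + 1  ⟹  1 = (-9)·311 + (80)·35
So (80)·35 ≡ 1 (mod 311), i.e. 35^(-1) ≡ 80 (mod 311).
Check: 35 × 80 = 2800 ≡ 1 (mod 311)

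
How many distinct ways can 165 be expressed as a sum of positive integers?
172389800255

p(n) counts ways to write n as a sum of positive integers (order ignored).
Euler's pentagonal recurrence: p(k) = p(k-1) + p(k-2) - p(k-5) - p(k-7) + p(k-12) + p(k-15) - ... (offsets j(3j∓1)/2, signs ++--, p(0)=1, p(<0)=0).
DP table for k = 0..164: p(0)=1, p(1)=1, p(2)=2, p(3)=3, p(4)=5, p(5)=7, p(6)=11, p(7)=15, p(8)=22, p(9)=30, p(10)=42, p(11)=56, p(12)=77, p(13)=101, p(14)=135, p(15)=176, p(16)=231, p(17)=297, p(18)=385, p(19)=490, p(20)=627, p(21)=792, p(22)=1002, p(23)=1255, p(24)=1575, p(25)=1958, p(26)=2436, p(27)=3010, p(28)=3718, p(29)=4565, p(30)=5604, p(31)=6842, p(32)=8349, p(33)=10143, p(34)=12310, p(35)=14883, p(36)=17977, p(37)=21637, p(38)=26015, p(39)=31185, p(40)=37338, p(41)=44583, p(42)=53174, p(43)=63261, p(44)=75175, p(45)=89134, p(46)=105558, p(47)=124754, p(48)=147273, p(49)=173525, p(50)=204226, p(51)=239943, p(52)=281589, p(53)=329931, p(54)=386155, p(55)=451276, p(56)=526823, p(57)=614154, p(58)=715220, p(59)=831820, p(60)=966467, p(61)=1121505, p(62)=1300156, p(63)=1505499, p(64)=1741630, p(65)=2012558, p(66)=2323520, p(67)=2679689, p(68)=3087735, p(69)=3554345, p(70)=4087968, p(71)=4697205, p(72)=5392783, p(73)=6185689, p(74)=7089500, p(75)=8118264, p(76)=9289091, p(77)=10619863, p(78)=12132164, p(79)=13848650, p(80)=15796476, p(81)=18004327, p(82)=20506255, p(83)=23338469, p(84)=26543660, p(85)=30167357, p(86)=34262962, p(87)=38887673, p(88)=44108109, p(89)=49995925, p(90)=56634173, p(91)=64112359, p(92)=72533807, p(93)=82010177, p(94)=92669720, p(95)=104651419, p(96)=118114304, p(97)=133230930, p(98)=150198136, p(99)=169229875, p(100)=190569292, p(101)=214481126, p(102)=241265379, p(103)=271248950, p(104)=304801365, p(105)=342325709, p(106)=384276336, p(107)=431149389, p(108)=483502844, p(109)=541946240, p(110)=607163746, p(111)=679903203, p(112)=761002156, p(113)=851376628, p(114)=952050665, p(115)=1064144451, p(116)=1188908248, p(117)=1327710076, p(118)=1482074143, p(119)=1653668665, p(120)=1844349560, p(121)=2056148051, p(122)=2291320912, p(123)=2552338241, p(124)=2841940500, p(125)=3163127352, p(126)=3519222692, p(127)=3913864295, p(128)=4351078600, p(129)=4835271870, p(130)=5371315400, p(131)=5964539504, p(132)=6620830889, p(133)=7346629512, p(134)=8149040695, p(135)=9035836076, p(136)=10015581680, p(137)=11097645016, p(138)=12292341831, p(139)=13610949895, p(140)=15065878135, p(141)=16670689208, p(142)=18440293320, p(143)=20390982757, p(144)=22540654445, p(145)=24908858009, p(146)=27517052599, p(147)=30388671978, p(148)=33549419497, p(149)=37027355200, p(150)=40853235313, p(151)=45060624582, p(152)=49686288421, p(153)=54770336324, p(154)=60356673280, p(155)=66493182097, p(156)=73232243759, p(157)=80630964769, p(158)=88751778802, p(159)=97662728555, p(160)=107438159466, p(161)=118159068427, p(162)=129913904637, p(163)=142798995930, p(164)=156919475295.
Final step: p(165) = p(164) + p(163) - p(160) - p(158) + p(153) + p(150) - p(143) - p(139) + p(130) + p(125) - p(114) - p(108) + p(95) + p(88) - p(73) - p(65) + p(48) + p(39) - p(20) - p(10)
= 156919475295 + 142798995930 - 107438159466 - 88751778802 + 54770336324 + 40853235313 - 20390982757 - 13610949895 + 5371315400 + 3163127352 - 952050665 - 483502844 + 104651419 + 44108109 - 6185689 - 2012558 + 147273 + 31185 - 627 - 42
= 172389800255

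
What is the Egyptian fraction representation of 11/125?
1/12 + 1/215 + 1/64500

Greedy algorithm:
11/125: ceiling(125/11) = 12, use 1/12
7/1500: ceiling(1500/7) = 215, use 1/215
1/64500: ceiling(64500/1) = 64500, use 1/64500
Result: 11/125 = 1/12 + 1/215 + 1/64500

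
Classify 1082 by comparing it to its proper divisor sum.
deficient

Proper divisors of 1082: sum = 1 + 2 + 541 = 544
Since 544 < 1082, 1082 is deficient.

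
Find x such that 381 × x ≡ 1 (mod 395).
141

gcd(381, 395) = 1, so the inverse exists.
Extended Euclidean algorithm on (395, 381):
395 = 1 × 381 + 14  ⟹  14 = (1)·395 + (-1)·381
381 = 27 × 14 + 3  ⟹  3 = (-27)·395 + (28)·381
14 = 4 × 3 + 2  ⟹  2 = (109)·395 + (-113)·381
3 = 1 × 2 + 1  ⟹  1 = (-136)·395 + (141)·381
So (141)·381 ≡ 1 (mod 395), i.e. 381^(-1) ≡ 141 (mod 395).
Check: 381 × 141 = 53721 ≡ 1 (mod 395)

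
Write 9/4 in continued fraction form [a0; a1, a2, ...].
[2; 4]

Euclidean algorithm steps:
9 = 2 × 4 + 1
4 = 4 × 1 + 0
Continued fraction: [2; 4]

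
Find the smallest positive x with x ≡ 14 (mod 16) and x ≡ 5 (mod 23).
350

Using Chinese Remainder Theorem:
M = 16 × 23 = 368
M1 = 23, M2 = 16
y1 = 23^(-1) mod 16 = 7
y2 = 16^(-1) mod 23 = 13
x = (14×23×7 + 5×16×13) mod 368 = 350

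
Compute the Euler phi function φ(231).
120

231 = 3 × 7 × 11
φ(n) = n × ∏(1 - 1/p) for each prime p dividing n
φ(231) = 231 × (1 - 1/3) × (1 - 1/7) × (1 - 1/11) = 120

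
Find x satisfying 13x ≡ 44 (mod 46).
x ≡ 14 (mod 46)

gcd(13, 46) = 1, which divides 44, so solutions exist.
Find 13^(-1) mod 46 by the extended Euclidean algorithm:
46 = 3 × 13 + 7  ⟹  7 = (1)·46 + (-3)·13
13 = 1 × 7 + 6  ⟹  6 = (-1)·46 + (4)·13
7 = 1 × 6 + 1  ⟹  1 = (2)·46 + (-7)·13
So (-7)·13 ≡ 1 (mod 46), i.e. 13^(-1) ≡ -7 ≡ 39 (mod 46).
x ≡ 39 × 44 = 1716 ≡ 14 (mod 46).
Check: 13 × 14 = 182 ≡ 44 (mod 46).
Unique solution: x ≡ 14 (mod 46)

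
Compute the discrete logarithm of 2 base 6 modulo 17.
2

Baby-step giant-step with step n = ⌈√17⌉ = 5.
Baby steps 6^j mod 17 (j:value) for j=0..4: 0:1, 1:6, 2:2, 3:12, 4:4.
h = 2 is already in the table at j=2, so x = 2.
Check: 6^2 ≡ 2 (mod 17).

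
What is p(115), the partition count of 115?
1064144451

p(n) counts ways to write n as a sum of positive integers (order ignored).
Euler's pentagonal recurrence: p(k) = p(k-1) + p(k-2) - p(k-5) - p(k-7) + p(k-12) + p(k-15) - ... (offsets j(3j∓1)/2, signs ++--, p(0)=1, p(<0)=0).
DP table for k = 0..114: p(0)=1, p(1)=1, p(2)=2, p(3)=3, p(4)=5, p(5)=7, p(6)=11, p(7)=15, p(8)=22, p(9)=30, p(10)=42, p(11)=56, p(12)=77, p(13)=101, p(14)=135, p(15)=176, p(16)=231, p(17)=297, p(18)=385, p(19)=490, p(20)=627, p(21)=792, p(22)=1002, p(23)=1255, p(24)=1575, p(25)=1958, p(26)=2436, p(27)=3010, p(28)=3718, p(29)=4565, p(30)=5604, p(31)=6842, p(32)=8349, p(33)=10143, p(34)=12310, p(35)=14883, p(36)=17977, p(37)=21637, p(38)=26015, p(39)=31185, p(40)=37338, p(41)=44583, p(42)=53174, p(43)=63261, p(44)=75175, p(45)=89134, p(46)=105558, p(47)=124754, p(48)=147273, p(49)=173525, p(50)=204226, p(51)=239943, p(52)=281589, p(53)=329931, p(54)=386155, p(55)=451276, p(56)=526823, p(57)=614154, p(58)=715220, p(59)=831820, p(60)=966467, p(61)=1121505, p(62)=1300156, p(63)=1505499, p(64)=1741630, p(65)=2012558, p(66)=2323520, p(67)=2679689, p(68)=3087735, p(69)=3554345, p(70)=4087968, p(71)=4697205, p(72)=5392783, p(73)=6185689, p(74)=7089500, p(75)=8118264, p(76)=9289091, p(77)=10619863, p(78)=12132164, p(79)=13848650, p(80)=15796476, p(81)=18004327, p(82)=20506255, p(83)=23338469, p(84)=26543660, p(85)=30167357, p(86)=34262962, p(87)=38887673, p(88)=44108109, p(89)=49995925, p(90)=56634173, p(91)=64112359, p(92)=72533807, p(93)=82010177, p(94)=92669720, p(95)=104651419, p(96)=118114304, p(97)=133230930, p(98)=150198136, p(99)=169229875, p(100)=190569292, p(101)=214481126, p(102)=241265379, p(103)=271248950, p(104)=304801365, p(105)=342325709, p(106)=384276336, p(107)=431149389, p(108)=483502844, p(109)=541946240, p(110)=607163746, p(111)=679903203, p(112)=761002156, p(113)=851376628, p(114)=952050665.
Final step: p(115) = p(114) + p(113) - p(110) - p(108) + p(103) + p(100) - p(93) - p(89) + p(80) + p(75) - p(64) - p(58) + p(45) + p(38) - p(23) - p(15)
= 952050665 + 851376628 - 607163746 - 483502844 + 271248950 + 190569292 - 82010177 - 49995925 + 15796476 + 8118264 - 1741630 - 715220 + 89134 + 26015 - 1255 - 176
= 1064144451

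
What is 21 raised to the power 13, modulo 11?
10

Repeated squaring. Binary of 13 = 1101.
21^1 ≡ 10 (mod 11); 21^2 ≡ 1 (mod 11); 21^4 ≡ 1 (mod 11); 21^8 ≡ 1 (mod 11)
21^13 = 21^1 × 21^4 × 21^8 ≡ 10 (mod 11)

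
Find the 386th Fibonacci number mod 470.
283

Matrix identity: Q^n = [[F_(n+1), F_n], [F_n, F_(n-1)]] with Q = [[1,1],[1,0]].
n = 386 = 110000010₂. Square-and-multiply, entries mod 470:
Q^1 = [[1,1],[1,0]]
Q^3 = (Q^1)²·Q = [[3,2],[2,1]]
Q^6 = (Q^3)² = [[13,8],[8,5]]
Q^12 = (Q^6)² = [[233,144],[144,89]]
Q^24 = (Q^12)² = [[295,308],[308,457]]
Q^48 = (Q^24)² = [[469,376],[376,93]]
Q^96 = (Q^48)² = [[377,282],[282,95]]
Q^193 = (Q^96)²·Q = [[377,283],[283,94]]
Q^386 = (Q^193)² = [[378,283],[283,95]]
F_386 mod 470 = Q^386[0][1] = 283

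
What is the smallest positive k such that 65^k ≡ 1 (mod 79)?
13

79 is prime, so ord(65) divides φ(79) = 78.
Divisors of 78: 1, 2, 3, 6, 13, 26, 39, 78.
Repeated squaring: 65^1 ≡ 65, 65^2 ≡ 38, 65^4 ≡ 22, 65^8 ≡ 10, 65^16 ≡ 21, 65^32 ≡ 46, 65^64 ≡ 62 (mod 79).
Test 65^d mod 79 for each divisor d in increasing order:
65^1 ≡ 65
65^2 ≡ 38
65^3 = 65^2·65^1 ≡ 21
65^6 = 65^4·65^2 ≡ 46
65^13 = 65^8·65^4·65^1 ≡ 1  ← first divisor giving 1
The order is 13.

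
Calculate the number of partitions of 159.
97662728555

p(n) counts ways to write n as a sum of positive integers (order ignored).
Euler's pentagonal recurrence: p(k) = p(k-1) + p(k-2) - p(k-5) - p(k-7) + p(k-12) + p(k-15) - ... (offsets j(3j∓1)/2, signs ++--, p(0)=1, p(<0)=0).
DP table for k = 0..158: p(0)=1, p(1)=1, p(2)=2, p(3)=3, p(4)=5, p(5)=7, p(6)=11, p(7)=15, p(8)=22, p(9)=30, p(10)=42, p(11)=56, p(12)=77, p(13)=101, p(14)=135, p(15)=176, p(16)=231, p(17)=297, p(18)=385, p(19)=490, p(20)=627, p(21)=792, p(22)=1002, p(23)=1255, p(24)=1575, p(25)=1958, p(26)=2436, p(27)=3010, p(28)=3718, p(29)=4565, p(30)=5604, p(31)=6842, p(32)=8349, p(33)=10143, p(34)=12310, p(35)=14883, p(36)=17977, p(37)=21637, p(38)=26015, p(39)=31185, p(40)=37338, p(41)=44583, p(42)=53174, p(43)=63261, p(44)=75175, p(45)=89134, p(46)=105558, p(47)=124754, p(48)=147273, p(49)=173525, p(50)=204226, p(51)=239943, p(52)=281589, p(53)=329931, p(54)=386155, p(55)=451276, p(56)=526823, p(57)=614154, p(58)=715220, p(59)=831820, p(60)=966467, p(61)=1121505, p(62)=1300156, p(63)=1505499, p(64)=1741630, p(65)=2012558, p(66)=2323520, p(67)=2679689, p(68)=3087735, p(69)=3554345, p(70)=4087968, p(71)=4697205, p(72)=5392783, p(73)=6185689, p(74)=7089500, p(75)=8118264, p(76)=9289091, p(77)=10619863, p(78)=12132164, p(79)=13848650, p(80)=15796476, p(81)=18004327, p(82)=20506255, p(83)=23338469, p(84)=26543660, p(85)=30167357, p(86)=34262962, p(87)=38887673, p(88)=44108109, p(89)=49995925, p(90)=56634173, p(91)=64112359, p(92)=72533807, p(93)=82010177, p(94)=92669720, p(95)=104651419, p(96)=118114304, p(97)=133230930, p(98)=150198136, p(99)=169229875, p(100)=190569292, p(101)=214481126, p(102)=241265379, p(103)=271248950, p(104)=304801365, p(105)=342325709, p(106)=384276336, p(107)=431149389, p(108)=483502844, p(109)=541946240, p(110)=607163746, p(111)=679903203, p(112)=761002156, p(113)=851376628, p(114)=952050665, p(115)=1064144451, p(116)=1188908248, p(117)=1327710076, p(118)=1482074143, p(119)=1653668665, p(120)=1844349560, p(121)=2056148051, p(122)=2291320912, p(123)=2552338241, p(124)=2841940500, p(125)=3163127352, p(126)=3519222692, p(127)=3913864295, p(128)=4351078600, p(129)=4835271870, p(130)=5371315400, p(131)=5964539504, p(132)=6620830889, p(133)=7346629512, p(134)=8149040695, p(135)=9035836076, p(136)=10015581680, p(137)=11097645016, p(138)=12292341831, p(139)=13610949895, p(140)=15065878135, p(141)=16670689208, p(142)=18440293320, p(143)=20390982757, p(144)=22540654445, p(145)=24908858009, p(146)=27517052599, p(147)=30388671978, p(148)=33549419497, p(149)=37027355200, p(150)=40853235313, p(151)=45060624582, p(152)=49686288421, p(153)=54770336324, p(154)=60356673280, p(155)=66493182097, p(156)=73232243759, p(157)=80630964769, p(158)=88751778802.
Final step: p(159) = p(158) + p(157) - p(154) - p(152) + p(147) + p(144) - p(137) - p(133) + p(124) + p(119) - p(108) - p(102) + p(89) + p(82) - p(67) - p(59) + p(42) + p(33) - p(14) - p(4)
= 88751778802 + 80630964769 - 60356673280 - 49686288421 + 30388671978 + 22540654445 - 11097645016 - 7346629512 + 2841940500 + 1653668665 - 483502844 - 241265379 + 49995925 + 20506255 - 2679689 - 831820 + 53174 + 10143 - 135 - 5
= 97662728555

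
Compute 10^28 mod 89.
4

Repeated squaring. Binary of 28 = 11100.
10^1 ≡ 10 (mod 89); 10^2 ≡ 11 (mod 89); 10^4 ≡ 32 (mod 89); 10^8 ≡ 45 (mod 89); 10^16 ≡ 67 (mod 89)
10^28 = 10^4 × 10^8 × 10^16 ≡ 4 (mod 89)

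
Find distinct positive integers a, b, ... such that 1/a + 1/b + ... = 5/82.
1/17 + 1/465 + 1/648210

Greedy algorithm:
5/82: ceiling(82/5) = 17, use 1/17
3/1394: ceiling(1394/3) = 465, use 1/465
1/648210: ceiling(648210/1) = 648210, use 1/648210
Result: 5/82 = 1/17 + 1/465 + 1/648210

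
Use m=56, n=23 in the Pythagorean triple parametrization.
(2607, 2576, 3665)

Euclid's formula: a = m² - n², b = 2mn, c = m² + n²
m = 56, n = 23
a = 56² - 23² = 3136 - 529 = 2607
b = 2 × 56 × 23 = 2576
c = 56² + 23² = 3136 + 529 = 3665
Verification: 2607² + 2576² = 6796449 + 6635776 = 13432225 = 3665² ✓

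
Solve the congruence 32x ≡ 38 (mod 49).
x ≡ 41 (mod 49)

gcd(32, 49) = 1, which divides 38, so solutions exist.
Find 32^(-1) mod 49 by the extended Euclidean algorithm:
49 = 1 × 32 + 17  ⟹  17 = (1)·49 + (-1)·32
32 = 1 × 17 + 15  ⟹  15 = (-1)·49 + (2)·32
17 = 1 × 15 + 2  ⟹  2 = (2)·49 + (-3)·32
15 = 7 × 2 + 1  ⟹  1 = (-15)·49 + (23)·32
So (23)·32 ≡ 1 (mod 49), i.e. 32^(-1) ≡ 23 (mod 49).
x ≡ 23 × 38 = 874 ≡ 41 (mod 49).
Check: 32 × 41 = 1312 ≡ 38 (mod 49).
Unique solution: x ≡ 41 (mod 49)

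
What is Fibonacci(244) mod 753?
243

Matrix identity: Q^n = [[F_(n+1), F_n], [F_n, F_(n-1)]] with Q = [[1,1],[1,0]].
n = 244 = 11110100₂. Square-and-multiply, entries mod 753:
Q^1 = [[1,1],[1,0]]
Q^3 = (Q^1)²·Q = [[3,2],[2,1]]
Q^7 = (Q^3)²·Q = [[21,13],[13,8]]
Q^15 = (Q^7)²·Q = [[234,610],[610,377]]
Q^30 = (Q^15)² = [[658,728],[728,683]]
Q^61 = (Q^30)²·Q = [[221,614],[614,360]]
Q^122 = (Q^61)² = [[392,565],[565,580]]
Q^244 = (Q^122)² = [[5,243],[243,515]]
F_244 mod 753 = Q^244[0][1] = 243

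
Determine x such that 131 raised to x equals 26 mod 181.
75

Baby-step giant-step with step n = ⌈√181⌉ = 14.
Baby steps 131^j mod 181 (j:value) for j=0..13: 0:1, 1:131, 2:147, 3:71, 4:70, 5:120, 6:154, 7:83, 8:13, 9:74, 10:101, 11:18, 12:5, 13:112.
Giant-step multiplier: 131^(-14) ≡ 131^(180-14) = 131^166 ≡ 33 (mod 181).
Giant steps γ_i = 26·33^i mod 181: γ_0=26, γ_1=134, γ_2=78, γ_3=40, γ_4=53, γ_5=120 (in table at j=5).
x = i·n + j = 5·14 + 5 = 75.
Check: 131^75 ≡ 26 (mod 181).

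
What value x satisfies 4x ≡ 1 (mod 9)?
7

gcd(4, 9) = 1, so the inverse exists.
Extended Euclidean algorithm on (9, 4):
9 = 2 × 4 + 1  ⟹  1 = (1)·9 + (-2)·4
So (-2)·4 ≡ 1 (mod 9), i.e. 4^(-1) ≡ -2 ≡ 7 (mod 9).
Check: 4 × 7 = 28 ≡ 1 (mod 9)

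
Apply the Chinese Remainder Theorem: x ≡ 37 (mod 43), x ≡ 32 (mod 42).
1628

Using Chinese Remainder Theorem:
M = 43 × 42 = 1806
M1 = 42, M2 = 43
y1 = 42^(-1) mod 43 = 42
y2 = 43^(-1) mod 42 = 1
x = (37×42×42 + 32×43×1) mod 1806 = 1628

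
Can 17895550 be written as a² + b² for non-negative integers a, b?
Not possible

Factorization: 17895550 = 2 × 5^2 × 71^3
By Fermat: n is sum of two squares iff every prime p ≡ 3 (mod 4) appears to even power.
Prime(s) ≡ 3 (mod 4) with odd exponent: [(71, 3)]
Therefore 17895550 cannot be expressed as a² + b².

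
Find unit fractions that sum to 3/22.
1/8 + 1/88

Greedy algorithm:
3/22: ceiling(22/3) = 8, use 1/8
1/88: ceiling(88/1) = 88, use 1/88
Result: 3/22 = 1/8 + 1/88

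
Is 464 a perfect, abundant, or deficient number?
abundant

Proper divisors of 464: sum = 1 + 2 + 4 + 8 + 16 + 29 + 58 + 116 + 232 = 466
Since 466 > 464, 464 is abundant.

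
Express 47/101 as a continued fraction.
[0; 2, 6, 1, 2, 2]

Euclidean algorithm steps:
47 = 0 × 101 + 47
101 = 2 × 47 + 7
47 = 6 × 7 + 5
7 = 1 × 5 + 2
5 = 2 × 2 + 1
2 = 2 × 1 + 0
Continued fraction: [0; 2, 6, 1, 2, 2]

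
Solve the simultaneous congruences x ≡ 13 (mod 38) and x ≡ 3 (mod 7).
241

Using Chinese Remainder Theorem:
M = 38 × 7 = 266
M1 = 7, M2 = 38
y1 = 7^(-1) mod 38 = 11
y2 = 38^(-1) mod 7 = 5
x = (13×7×11 + 3×38×5) mod 266 = 241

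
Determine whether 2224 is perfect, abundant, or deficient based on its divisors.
deficient

Proper divisors of 2224: sum = 1 + 2 + 4 + 8 + 16 + 139 + 278 + 556 + 1112 = 2116
Since 2116 < 2224, 2224 is deficient.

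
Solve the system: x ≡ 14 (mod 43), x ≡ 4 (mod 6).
100

Using Chinese Remainder Theorem:
M = 43 × 6 = 258
M1 = 6, M2 = 43
y1 = 6^(-1) mod 43 = 36
y2 = 43^(-1) mod 6 = 1
x = (14×6×36 + 4×43×1) mod 258 = 100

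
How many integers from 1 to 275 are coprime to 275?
200

275 = 5^2 × 11
φ(n) = n × ∏(1 - 1/p) for each prime p dividing n
φ(275) = 275 × (1 - 1/5) × (1 - 1/11) = 200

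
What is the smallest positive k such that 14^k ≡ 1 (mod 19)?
18

19 is prime, so ord(14) divides φ(19) = 18.
Divisors of 18: 1, 2, 3, 6, 9, 18.
Repeated squaring: 14^1 ≡ 14, 14^2 ≡ 6, 14^4 ≡ 17, 14^8 ≡ 4, 14^16 ≡ 16 (mod 19).
Test 14^d mod 19 for each divisor d in increasing order:
14^1 ≡ 14
14^2 ≡ 6
14^3 = 14^2·14^1 ≡ 8
14^6 = 14^4·14^2 ≡ 7
14^9 = 14^8·14^1 ≡ 18
14^18 = 14^16·14^2 ≡ 1  ← first divisor giving 1
The order is 18.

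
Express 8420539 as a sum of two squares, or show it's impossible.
Not possible

Factorization: 8420539 = 41 × 59^3
By Fermat: n is sum of two squares iff every prime p ≡ 3 (mod 4) appears to even power.
Prime(s) ≡ 3 (mod 4) with odd exponent: [(59, 3)]
Therefore 8420539 cannot be expressed as a² + b².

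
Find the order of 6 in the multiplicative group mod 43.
3

43 is prime, so ord(6) divides φ(43) = 42.
Divisors of 42: 1, 2, 3, 6, 7, 14, 21, 42.
Repeated squaring: 6^1 ≡ 6, 6^2 ≡ 36, 6^4 ≡ 6, 6^8 ≡ 36, 6^16 ≡ 6, 6^32 ≡ 36 (mod 43).
Test 6^d mod 43 for each divisor d in increasing order:
6^1 ≡ 6
6^2 ≡ 36
6^3 = 6^2·6^1 ≡ 1  ← first divisor giving 1
The order is 3.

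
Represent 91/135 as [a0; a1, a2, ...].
[0; 1, 2, 14, 1, 2]

Euclidean algorithm steps:
91 = 0 × 135 + 91
135 = 1 × 91 + 44
91 = 2 × 44 + 3
44 = 14 × 3 + 2
3 = 1 × 2 + 1
2 = 2 × 1 + 0
Continued fraction: [0; 1, 2, 14, 1, 2]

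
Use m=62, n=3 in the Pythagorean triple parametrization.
(3835, 372, 3853)

Euclid's formula: a = m² - n², b = 2mn, c = m² + n²
m = 62, n = 3
a = 62² - 3² = 3844 - 9 = 3835
b = 2 × 62 × 3 = 372
c = 62² + 3² = 3844 + 9 = 3853
Verification: 3835² + 372² = 14707225 + 138384 = 14845609 = 3853² ✓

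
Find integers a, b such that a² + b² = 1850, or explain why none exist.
1² + 43² (a=1, b=43)

Factorization: 1850 = 2 × 5^2 × 37
By Fermat: n is sum of two squares iff every prime p ≡ 3 (mod 4) appears to even power.
All primes ≡ 3 (mod 4) appear to even power.
Search a = 0, 1, 2, … for 1850 - a² a perfect square: first hit at a = 1: 1850 - 1 = 1849 = 43².
1850 = 1² + 43² = 1 + 1849 ✓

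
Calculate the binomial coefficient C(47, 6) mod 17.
16

Using Lucas' theorem:
Write n=47 and k=6 in base 17:
n in base 17: [2, 13]
k in base 17: [0, 6]
C(47,6) mod 17 = ∏ C(n_i, k_i) mod 17
Digit binomials (mod 17): C(2,0) = 1; C(13,6) = 1716 ≡ 16
Product: 1 × 16 = 16 ≡ 16 (mod 17)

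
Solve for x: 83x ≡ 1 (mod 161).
97

gcd(83, 161) = 1, so the inverse exists.
Extended Euclidean algorithm on (161, 83):
161 = 1 × 83 + 78  ⟹  78 = (1)·161 + (-1)·83
83 = 1 × 78 + 5  ⟹  5 = (-1)·161 + (2)·83
78 = 15 × 5 + 3  ⟹  3 = (16)·161 + (-31)·83
5 = 1 × 3 + 2  ⟹  2 = (-17)·161 + (33)·83
3 = 1 × 2 + 1  ⟹  1 = (33)·161 + (-64)·83
So (-64)·83 ≡ 1 (mod 161), i.e. 83^(-1) ≡ -64 ≡ 97 (mod 161).
Check: 83 × 97 = 8051 ≡ 1 (mod 161)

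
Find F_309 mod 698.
206

Matrix identity: Q^n = [[F_(n+1), F_n], [F_n, F_(n-1)]] with Q = [[1,1],[1,0]].
n = 309 = 100110101₂. Square-and-multiply, entries mod 698:
Q^1 = [[1,1],[1,0]]
Q^2 = (Q^1)² = [[2,1],[1,1]]
Q^4 = (Q^2)² = [[5,3],[3,2]]
Q^9 = (Q^4)²·Q = [[55,34],[34,21]]
Q^19 = (Q^9)²·Q = [[483,691],[691,490]]
Q^38 = (Q^19)² = [[206,169],[169,37]]
Q^77 = (Q^38)²·Q = [[384,499],[499,583]]
Q^154 = (Q^77)² = [[691,215],[215,476]]
Q^309 = (Q^154)²·Q = [[529,206],[206,323]]
F_309 mod 698 = Q^309[0][1] = 206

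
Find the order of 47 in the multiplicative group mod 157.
39

157 is prime, so ord(47) divides φ(157) = 156.
Divisors of 156: 1, 2, 3, 4, 6, 12, 13, 26, 39, 52, 78, 156.
Repeated squaring: 47^1 ≡ 47, 47^2 ≡ 11, 47^4 ≡ 121, 47^8 ≡ 40, 47^16 ≡ 30, 47^32 ≡ 115, 47^64 ≡ 37, 47^128 ≡ 113 (mod 157).
Test 47^d mod 157 for each divisor d in increasing order:
47^1 ≡ 47
47^2 ≡ 11
47^3 = 47^2·47^1 ≡ 46
47^4 ≡ 121
47^6 = 47^4·47^2 ≡ 75
47^12 = 47^8·47^4 ≡ 130
47^13 = 47^8·47^4·47^1 ≡ 144
47^26 = 47^16·47^8·47^2 ≡ 12
47^39 = 47^32·47^4·47^2·47^1 ≡ 1  ← first divisor giving 1
The order is 39.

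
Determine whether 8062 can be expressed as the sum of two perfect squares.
Not possible

Factorization: 8062 = 2 × 29 × 139
By Fermat: n is sum of two squares iff every prime p ≡ 3 (mod 4) appears to even power.
Prime(s) ≡ 3 (mod 4) with odd exponent: [(139, 1)]
Therefore 8062 cannot be expressed as a² + b².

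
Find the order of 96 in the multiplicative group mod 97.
2

97 is prime, so ord(96) divides φ(97) = 96.
Divisors of 96: 1, 2, 3, 4, 6, 8, 12, 16, 24, 32, 48, 96.
Repeated squaring: 96^1 ≡ 96, 96^2 ≡ 1, 96^4 ≡ 1, 96^8 ≡ 1, 96^16 ≡ 1, 96^32 ≡ 1, 96^64 ≡ 1 (mod 97).
Test 96^d mod 97 for each divisor d in increasing order:
96^1 ≡ 96
96^2 ≡ 1  ← first divisor giving 1
The order is 2.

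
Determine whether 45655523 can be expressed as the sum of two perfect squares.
Not possible

Factorization: 45655523 = 17 × 139^3
By Fermat: n is sum of two squares iff every prime p ≡ 3 (mod 4) appears to even power.
Prime(s) ≡ 3 (mod 4) with odd exponent: [(139, 3)]
Therefore 45655523 cannot be expressed as a² + b².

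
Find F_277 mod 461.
1

Matrix identity: Q^n = [[F_(n+1), F_n], [F_n, F_(n-1)]] with Q = [[1,1],[1,0]].
n = 277 = 100010101₂. Square-and-multiply, entries mod 461:
Q^1 = [[1,1],[1,0]]
Q^2 = (Q^1)² = [[2,1],[1,1]]
Q^4 = (Q^2)² = [[5,3],[3,2]]
Q^8 = (Q^4)² = [[34,21],[21,13]]
Q^17 = (Q^8)²·Q = [[279,214],[214,65]]
Q^34 = (Q^17)² = [[89,317],[317,233]]
Q^69 = (Q^34)²·Q = [[268,75],[75,193]]
Q^138 = (Q^69)² = [[1,0],[0,1]]
Q^277 = (Q^138)²·Q = [[1,1],[1,0]]
F_277 mod 461 = Q^277[0][1] = 1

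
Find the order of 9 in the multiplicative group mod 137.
68

137 is prime, so ord(9) divides φ(137) = 136.
Divisors of 136: 1, 2, 4, 8, 17, 34, 68, 136.
Repeated squaring: 9^1 ≡ 9, 9^2 ≡ 81, 9^4 ≡ 122, 9^8 ≡ 88, 9^16 ≡ 72, 9^32 ≡ 115, 9^64 ≡ 73, 9^128 ≡ 123 (mod 137).
Test 9^d mod 137 for each divisor d in increasing order:
9^1 ≡ 9
9^2 ≡ 81
9^4 ≡ 122
9^8 ≡ 88
9^17 = 9^16·9^1 ≡ 100
9^34 = 9^32·9^2 ≡ 136
9^68 = 9^64·9^4 ≡ 1  ← first divisor giving 1
The order is 68.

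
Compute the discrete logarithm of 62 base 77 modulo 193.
76

Baby-step giant-step with step n = ⌈√193⌉ = 14.
Baby steps 77^j mod 193 (j:value) for j=0..13: 0:1, 1:77, 2:139, 3:88, 4:21, 5:73, 6:24, 7:111, 8:55, 9:182, 10:118, 11:15, 12:190, 13:155.
Giant-step multiplier: 77^(-14) ≡ 77^(192-14) = 77^178 ≡ 56 (mod 193).
Giant steps γ_i = 62·56^i mod 193: γ_0=62, γ_1=191, γ_2=81, γ_3=97, γ_4=28, γ_5=24 (in table at j=6).
x = i·n + j = 5·14 + 6 = 76.
Check: 77^76 ≡ 62 (mod 193).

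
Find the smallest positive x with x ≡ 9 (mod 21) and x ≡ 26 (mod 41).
723

Using Chinese Remainder Theorem:
M = 21 × 41 = 861
M1 = 41, M2 = 21
y1 = 41^(-1) mod 21 = 20
y2 = 21^(-1) mod 41 = 2
x = (9×41×20 + 26×21×2) mod 861 = 723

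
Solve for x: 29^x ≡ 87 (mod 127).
30

Baby-step giant-step with step n = ⌈√127⌉ = 12.
Baby steps 29^j mod 127 (j:value) for j=0..11: 0:1, 1:29, 2:79, 3:5, 4:18, 5:14, 6:25, 7:90, 8:70, 9:125, 10:69, 11:96.
Giant-step multiplier: 29^(-12) ≡ 29^(126-12) = 29^114 ≡ 38 (mod 127).
Giant steps γ_i = 87·38^i mod 127: γ_0=87, γ_1=4, γ_2=25 (in table at j=6).
x = i·n + j = 2·12 + 6 = 30.
Check: 29^30 ≡ 87 (mod 127).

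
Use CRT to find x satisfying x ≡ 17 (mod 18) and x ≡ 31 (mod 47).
125

Using Chinese Remainder Theorem:
M = 18 × 47 = 846
M1 = 47, M2 = 18
y1 = 47^(-1) mod 18 = 5
y2 = 18^(-1) mod 47 = 34
x = (17×47×5 + 31×18×34) mod 846 = 125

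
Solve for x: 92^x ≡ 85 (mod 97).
90

Baby-step giant-step with step n = ⌈√97⌉ = 10.
Baby steps 92^j mod 97 (j:value) for j=0..9: 0:1, 1:92, 2:25, 3:69, 4:43, 5:76, 6:8, 7:57, 8:6, 9:67.
Giant-step multiplier: 92^(-10) ≡ 92^(96-10) = 92^86 ≡ 11 (mod 97).
Giant steps γ_i = 85·11^i mod 97: γ_0=85, γ_1=62, γ_2=3, γ_3=33, γ_4=72, γ_5=16, γ_6=79, γ_7=93, γ_8=53, γ_9=1 (in table at j=0).
x = i·n + j = 9·10 + 0 = 90.
Check: 92^90 ≡ 85 (mod 97).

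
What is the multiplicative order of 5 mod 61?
30

61 is prime, so ord(5) divides φ(61) = 60.
Divisors of 60: 1, 2, 3, 4, 5, 6, 10, 12, 15, 20, 30, 60.
Repeated squaring: 5^1 ≡ 5, 5^2 ≡ 25, 5^4 ≡ 15, 5^8 ≡ 42, 5^16 ≡ 56, 5^32 ≡ 25 (mod 61).
Test 5^d mod 61 for each divisor d in increasing order:
5^1 ≡ 5
5^2 ≡ 25
5^3 = 5^2·5^1 ≡ 3
5^4 ≡ 15
5^5 = 5^4·5^1 ≡ 14
5^6 = 5^4·5^2 ≡ 9
5^10 = 5^8·5^2 ≡ 13
5^12 = 5^8·5^4 ≡ 20
5^15 = 5^8·5^4·5^2·5^1 ≡ 60
5^20 = 5^16·5^4 ≡ 47
5^30 = 5^16·5^8·5^4·5^2 ≡ 1  ← first divisor giving 1
The order is 30.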